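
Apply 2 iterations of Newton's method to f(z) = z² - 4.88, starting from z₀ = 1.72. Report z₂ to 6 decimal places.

f'(z) = 2z
z_0 = 1.720000: f = -1.921600, f' = 3.440000 → z_1 = 1.720000 - (-1.921600)/(3.440000) = 2.278605
z_1 = 2.278605: f = 0.312039, f' = 4.557209 → z_2 = 2.278605 - (0.312039)/(4.557209) = 2.210133

2.210133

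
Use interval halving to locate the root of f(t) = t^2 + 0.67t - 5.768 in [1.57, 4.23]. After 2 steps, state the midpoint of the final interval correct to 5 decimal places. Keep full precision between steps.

f(1.570000) = -2.251200, f(4.230000) = 14.959000 (opposite signs)
step 1: m = 2.900000, f(m) = 4.585000 > 0 → root in [1.570000, 2.900000]
step 2: m = 2.235000, f(m) = 0.724675 > 0 → root in [1.570000, 2.235000]
Midpoint of [1.570000, 2.235000] = 1.902500

1.90250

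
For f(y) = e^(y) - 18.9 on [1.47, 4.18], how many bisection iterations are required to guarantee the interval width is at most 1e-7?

25

Initial width b − a = 4.18 − 1.47 = 2.710000.
After n steps the width is (b−a)/2^n; need (b−a)/2^n ≤ 1e-7.
So n ≥ log₂(2.710000/1e-7) = log₂(27100000.0000) ≈ 24.6918.
Hence n = 25.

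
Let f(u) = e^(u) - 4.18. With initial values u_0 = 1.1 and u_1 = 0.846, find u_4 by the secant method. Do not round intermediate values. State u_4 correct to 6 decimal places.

Secant update: u_(k+1) = u_k − f(u_k)·(u_k − u_(k-1))/(f(u_k) − f(u_(k-1))).
f(u_0) = -1.175834, f(u_1) = -1.849693
u_2 = 0.846000 - (-1.849693)·(0.846000 - 1.100000)/(-1.849693 - (-1.175834)) = 1.543211; f(u_2) = 0.499593
u_3 = 1.543211 - (0.499593)·(1.543211 - 0.846000)/(0.499593 - (-1.849693)) = 1.394944; f(u_3) = -0.145251
u_4 = 1.394944 - (-0.145251)·(1.394944 - 1.543211)/(-0.145251 - (0.499593)) = 1.428341; f(u_4) = -0.008227

1.428341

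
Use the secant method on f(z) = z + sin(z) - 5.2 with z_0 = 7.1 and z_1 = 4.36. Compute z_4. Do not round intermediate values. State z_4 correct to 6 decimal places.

f(z_0) = 2.628969, f(z_1) = -1.778551
z_2 = 4.360000 - (-1.778551)·(4.360000 - 7.100000)/(-1.778551 - (2.628969)) = 5.465662; f(z_2) = -0.463791
z_3 = 5.465662 - (-0.463791)·(5.465662 - 4.360000)/(-0.463791 - (-1.778551)) = 5.855693; f(z_3) = 0.241103
z_4 = 5.855693 - (0.241103)·(5.855693 - 5.465662)/(0.241103 - (-0.463791)) = 5.722286; f(z_4) = -0.009661

5.722286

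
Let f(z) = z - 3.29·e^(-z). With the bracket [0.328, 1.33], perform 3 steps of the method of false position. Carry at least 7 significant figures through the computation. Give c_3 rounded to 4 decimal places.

1.0998

False-position update: c = (a·f(b) − b·f(a))/(f(b) − f(a)); replace the endpoint whose sign matches f(c).
f(0.328000) = -2.041994, f(1.330000) = 0.459870
step 1: c = 1.145822, f(c) = 0.099725 > 0 → new bracket [0.328000, 1.145822]
step 2: c = 1.107741, f(c) = 0.021041 > 0 → new bracket [0.328000, 1.107741]
step 3: c = 1.099789, f(c) = 0.004412 > 0 → new bracket [0.328000, 1.099789]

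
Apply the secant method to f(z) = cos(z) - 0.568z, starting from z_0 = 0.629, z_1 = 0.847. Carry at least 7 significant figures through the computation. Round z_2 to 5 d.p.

0.99314

Secant update: z_(k+1) = z_k − f(z_k)·(z_k − z_(k-1))/(f(z_k) − f(z_(k-1))).
f(z_0) = 0.451344, f(z_1) = 0.181138
z_2 = 0.847000 - (0.181138)·(0.847000 - 0.629000)/(0.181138 - (0.451344)) = 0.993141; f(z_2) = -0.018042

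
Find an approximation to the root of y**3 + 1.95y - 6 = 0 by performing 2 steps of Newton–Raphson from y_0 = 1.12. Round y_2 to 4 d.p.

f'(y) = 3y**2 + 1.95
y_0 = 1.120000: f = -2.411072, f' = 5.713200 → y_1 = 1.120000 - (-2.411072)/(5.713200) = 1.542018
y_1 = 1.542018: f = 0.673574, f' = 9.083457 → y_2 = 1.542018 - (0.673574)/(9.083457) = 1.467864

1.4679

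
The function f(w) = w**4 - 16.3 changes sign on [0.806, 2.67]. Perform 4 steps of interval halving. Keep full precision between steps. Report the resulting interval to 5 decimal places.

f(0.806000) = -15.877973, f(2.670000) = 34.521215 (opposite signs)
step 1: m = 1.738000, f(m) = -7.175710 < 0 → root in [1.738000, 2.670000]
step 2: m = 2.204000, f(m) = 7.296433 > 0 → root in [1.738000, 2.204000]
step 3: m = 1.971000, f(m) = -1.208010 < 0 → root in [1.971000, 2.204000]
step 4: m = 2.087500, f(m) = 2.689168 > 0 → root in [1.971000, 2.087500]

[1.97100, 2.08750]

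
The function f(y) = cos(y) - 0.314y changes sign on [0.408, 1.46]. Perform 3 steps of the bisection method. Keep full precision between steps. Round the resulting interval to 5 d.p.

[1.06550, 1.19700]

f(0.408000) = 0.789804, f(1.460000) = -0.347870 (opposite signs)
step 1: m = 0.934000, f(m) = 0.301347 > 0 → root in [0.934000, 1.460000]
step 2: m = 1.197000, f(m) = -0.010706 < 0 → root in [0.934000, 1.197000]
step 3: m = 1.065500, f(m) = 0.149500 > 0 → root in [1.065500, 1.197000]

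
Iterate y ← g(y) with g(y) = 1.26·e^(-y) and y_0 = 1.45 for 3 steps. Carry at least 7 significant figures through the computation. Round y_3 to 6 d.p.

y_1 = g(1.450000) = 0.295559
y_2 = g(0.295559) = 0.937586
y_3 = g(0.937586) = 0.493381

0.493381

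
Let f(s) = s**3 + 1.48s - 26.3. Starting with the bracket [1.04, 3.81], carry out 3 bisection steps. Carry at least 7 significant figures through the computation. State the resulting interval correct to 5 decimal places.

f(1.040000) = -23.635936, f(3.810000) = 34.645141 (opposite signs)
step 1: m = 2.425000, f(m) = -8.450484 < 0 → root in [2.425000, 3.810000]
step 2: m = 3.117500, f(m) = 8.612278 > 0 → root in [2.425000, 3.117500]
step 3: m = 2.771250, f(m) = -0.915831 < 0 → root in [2.771250, 3.117500]

[2.77125, 3.11750]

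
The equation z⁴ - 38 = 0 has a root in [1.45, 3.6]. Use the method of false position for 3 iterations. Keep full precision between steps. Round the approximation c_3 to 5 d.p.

f(1.450000) = -33.579494, f(3.600000) = 129.961600
step 1: c = 1.891454, f(c) = -25.200784 < 0 → new bracket [1.891454, 3.600000]
step 2: c = 2.168949, f(c) = -15.869202 < 0 → new bracket [2.168949, 3.600000]
step 3: c = 2.324675, f(c) = -8.795573 < 0 → new bracket [2.324675, 3.600000]

2.32467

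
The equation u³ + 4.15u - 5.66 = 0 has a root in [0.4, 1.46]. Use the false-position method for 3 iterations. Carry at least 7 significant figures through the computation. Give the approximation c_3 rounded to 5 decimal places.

1.06656

False-position update: c = (a·f(b) − b·f(a))/(f(b) − f(a)); replace the endpoint whose sign matches f(c).
f(0.400000) = -3.936000, f(1.460000) = 3.511136
step 1: c = 0.960237, f(c) = -0.789626 < 0 → new bracket [0.960237, 1.460000]
step 2: c = 1.051994, f(c) = -0.129992 < 0 → new bracket [1.051994, 1.460000]
step 3: c = 1.066560, f(c) = -0.020508 < 0 → new bracket [1.066560, 1.460000]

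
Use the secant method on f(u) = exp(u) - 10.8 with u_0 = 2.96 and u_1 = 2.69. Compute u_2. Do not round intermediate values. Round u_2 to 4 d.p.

f(u_0) = 8.497972, f(u_1) = 3.931676
u_2 = 2.690000 - (3.931676)·(2.690000 - 2.960000)/(3.931676 - (8.497972)) = 2.457524; f(u_2) = 0.875871

2.4575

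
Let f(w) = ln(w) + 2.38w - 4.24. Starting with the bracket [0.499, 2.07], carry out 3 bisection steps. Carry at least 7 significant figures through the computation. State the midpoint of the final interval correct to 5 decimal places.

1.57906

f(0.499000) = -3.747529, f(2.070000) = 1.414149 (opposite signs)
step 1: m = 1.284500, f(m) = -0.932520 < 0 → root in [1.284500, 2.070000]
step 2: m = 1.677250, f(m) = 0.269011 > 0 → root in [1.284500, 1.677250]
step 3: m = 1.480875, f(m) = -0.322884 < 0 → root in [1.480875, 1.677250]
Midpoint of [1.480875, 1.677250] = 1.579063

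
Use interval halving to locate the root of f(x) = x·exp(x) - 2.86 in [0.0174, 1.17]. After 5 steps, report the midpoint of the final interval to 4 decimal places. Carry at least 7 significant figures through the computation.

1.0079

f(0.017400) = -2.842295, f(1.170000) = 0.909731 (opposite signs)
step 1: m = 0.593700, f(m) = -1.785002 < 0 → root in [0.593700, 1.170000]
step 2: m = 0.881850, f(m) = -0.730011 < 0 → root in [0.881850, 1.170000]
step 3: m = 1.025925, f(m) = 0.001997 > 0 → root in [0.881850, 1.025925]
step 4: m = 0.953887, f(m) = -0.383917 < 0 → root in [0.953887, 1.025925]
step 5: m = 0.989906, f(m) = -0.196180 < 0 → root in [0.989906, 1.025925]
Midpoint of [0.989906, 1.025925] = 1.007916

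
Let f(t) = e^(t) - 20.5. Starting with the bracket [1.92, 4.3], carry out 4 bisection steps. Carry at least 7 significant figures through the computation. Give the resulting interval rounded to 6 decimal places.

[2.961250, 3.110000]

f(1.920000) = -13.679042, f(4.300000) = 53.199794 (opposite signs)
step 1: m = 3.110000, f(m) = 1.921044 > 0 → root in [1.920000, 3.110000]
step 2: m = 2.515000, f(m) = -8.133391 < 0 → root in [2.515000, 3.110000]
step 3: m = 2.812500, f(m) = -3.848505 < 0 → root in [2.812500, 3.110000]
step 4: m = 2.961250, f(m) = -1.177891 < 0 → root in [2.961250, 3.110000]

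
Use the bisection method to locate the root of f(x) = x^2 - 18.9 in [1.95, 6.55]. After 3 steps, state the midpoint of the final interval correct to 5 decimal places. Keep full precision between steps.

f(1.950000) = -15.097500, f(6.550000) = 24.002500 (opposite signs)
step 1: m = 4.250000, f(m) = -0.837500 < 0 → root in [4.250000, 6.550000]
step 2: m = 5.400000, f(m) = 10.260000 > 0 → root in [4.250000, 5.400000]
step 3: m = 4.825000, f(m) = 4.380625 > 0 → root in [4.250000, 4.825000]
Midpoint of [4.250000, 4.825000] = 4.537500

4.53750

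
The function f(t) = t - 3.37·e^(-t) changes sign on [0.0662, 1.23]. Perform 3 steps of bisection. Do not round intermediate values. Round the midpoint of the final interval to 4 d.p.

f(0.066200) = -3.087930, f(1.230000) = 0.244974 (opposite signs)
step 1: m = 0.648100, f(m) = -1.114540 < 0 → root in [0.648100, 1.230000]
step 2: m = 0.939050, f(m) = -0.378617 < 0 → root in [0.939050, 1.230000]
step 3: m = 1.084525, f(m) = -0.054745 < 0 → root in [1.084525, 1.230000]
Midpoint of [1.084525, 1.230000] = 1.157262

1.1573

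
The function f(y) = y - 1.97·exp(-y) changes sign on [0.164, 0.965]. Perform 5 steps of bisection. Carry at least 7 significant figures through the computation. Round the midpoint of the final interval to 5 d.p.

0.85236

f(0.164000) = -1.508022, f(0.965000) = 0.214463 (opposite signs)
step 1: m = 0.564500, f(m) = -0.555729 < 0 → root in [0.564500, 0.965000]
step 2: m = 0.764750, f(m) = -0.152187 < 0 → root in [0.764750, 0.965000]
step 3: m = 0.864875, f(m) = 0.035300 > 0 → root in [0.764750, 0.864875]
step 4: m = 0.814813, f(m) = -0.057350 < 0 → root in [0.814813, 0.864875]
step 5: m = 0.839844, f(m) = -0.010759 < 0 → root in [0.839844, 0.864875]
Midpoint of [0.839844, 0.864875] = 0.852359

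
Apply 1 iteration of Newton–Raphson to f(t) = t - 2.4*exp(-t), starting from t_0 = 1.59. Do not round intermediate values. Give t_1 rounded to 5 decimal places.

0.85107

f'(t) = 1 + 2.4*exp(-t)
t_0 = 1.590000: f = 1.100579, f' = 1.489421 → t_1 = 1.590000 - (1.100579)/(1.489421) = 0.851070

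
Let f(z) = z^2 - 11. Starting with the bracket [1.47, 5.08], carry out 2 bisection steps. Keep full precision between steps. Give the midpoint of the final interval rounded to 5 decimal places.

f(1.470000) = -8.839100, f(5.080000) = 14.806400 (opposite signs)
step 1: m = 3.275000, f(m) = -0.274375 < 0 → root in [3.275000, 5.080000]
step 2: m = 4.177500, f(m) = 6.451506 > 0 → root in [3.275000, 4.177500]
Midpoint of [3.275000, 4.177500] = 3.726250

3.72625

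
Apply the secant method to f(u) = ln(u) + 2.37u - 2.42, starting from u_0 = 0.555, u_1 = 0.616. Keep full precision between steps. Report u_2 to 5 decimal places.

0.97011

f(u_0) = -1.693437, f(u_1) = -1.444588
u_2 = 0.616000 - (-1.444588)·(0.616000 - 0.555000)/(-1.444588 - (-1.693437)) = 0.970110; f(u_2) = -0.151185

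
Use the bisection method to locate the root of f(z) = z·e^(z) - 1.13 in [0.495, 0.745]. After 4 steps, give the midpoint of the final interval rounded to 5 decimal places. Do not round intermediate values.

f(0.495000) = -0.317953, f(0.745000) = 0.439299 (opposite signs)
step 1: m = 0.620000, f(m) = 0.022535 > 0 → root in [0.495000, 0.620000]
step 2: m = 0.557500, f(m) = -0.156437 < 0 → root in [0.557500, 0.620000]
step 3: m = 0.588750, f(m) = -0.069229 < 0 → root in [0.588750, 0.620000]
step 4: m = 0.604375, f(m) = -0.023928 < 0 → root in [0.604375, 0.620000]
Midpoint of [0.604375, 0.620000] = 0.612187

0.61219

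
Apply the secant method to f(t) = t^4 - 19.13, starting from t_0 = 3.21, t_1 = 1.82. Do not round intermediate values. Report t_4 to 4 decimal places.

2.0873

Secant update: t_(k+1) = t_k − f(t_k)·(t_k − t_(k-1))/(f(t_k) − f(t_(k-1))).
f(t_0) = 87.044477, f(t_1) = -8.158006
t_2 = 1.820000 - (-8.158006)·(1.820000 - 3.210000)/(-8.158006 - (87.044477)) = 1.939111; f(t_2) = -4.991271
t_3 = 1.939111 - (-4.991271)·(1.939111 - 1.820000)/(-4.991271 - (-8.158006)) = 2.126848; f(t_3) = 1.331882
t_4 = 2.126848 - (1.331882)·(2.126848 - 1.939111)/(1.331882 - (-4.991271)) = 2.087304; f(t_4) = -0.147978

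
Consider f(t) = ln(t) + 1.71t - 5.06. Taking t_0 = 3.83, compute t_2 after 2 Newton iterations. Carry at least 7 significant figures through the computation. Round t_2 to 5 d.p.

f'(t) = 1/t + 1.71
t_0 = 3.830000: f = 2.832165, f' = 1.971097 → t_1 = 3.830000 - (2.832165)/(1.971097) = 2.393153
t_1 = 2.393153: f = -0.095097, f' = 2.127859 → t_2 = 2.393153 - (-0.095097)/(2.127859) = 2.437844

2.43784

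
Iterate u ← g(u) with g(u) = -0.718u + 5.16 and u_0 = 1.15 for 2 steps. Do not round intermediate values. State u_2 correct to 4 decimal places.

u_1 = g(1.150000) = 4.334300
u_2 = g(4.334300) = 2.047973

2.0480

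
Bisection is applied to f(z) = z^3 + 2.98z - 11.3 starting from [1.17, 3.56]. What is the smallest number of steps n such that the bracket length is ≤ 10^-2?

8

Initial width b − a = 3.56 − 1.17 = 2.390000.
After n steps the width is (b−a)/2^n; need (b−a)/2^n ≤ 10^-2.
So n ≥ log₂(2.390000/10^-2) = log₂(239.0000) ≈ 7.9009.
Hence n = 8.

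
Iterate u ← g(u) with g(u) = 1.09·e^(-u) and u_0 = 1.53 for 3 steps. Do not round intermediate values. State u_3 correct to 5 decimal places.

u_1 = g(1.530000) = 0.236024
u_2 = g(0.236024) = 0.860840
u_3 = g(0.860840) = 0.460859

0.46086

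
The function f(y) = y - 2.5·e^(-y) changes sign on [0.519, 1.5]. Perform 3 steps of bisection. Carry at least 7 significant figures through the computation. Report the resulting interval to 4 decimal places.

[0.8869, 1.0095]

f(0.519000) = -0.968788, f(1.500000) = 0.942175 (opposite signs)
step 1: m = 1.009500, f(m) = 0.098497 > 0 → root in [0.519000, 1.009500]
step 2: m = 0.764250, f(m) = -0.399958 < 0 → root in [0.764250, 1.009500]
step 3: m = 0.886875, f(m) = -0.142978 < 0 → root in [0.886875, 1.009500]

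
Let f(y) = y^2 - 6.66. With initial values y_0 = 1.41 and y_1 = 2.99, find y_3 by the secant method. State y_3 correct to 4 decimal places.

2.5725

f(y_0) = -4.671900, f(y_1) = 2.280100
y_2 = 2.990000 - (2.280100)·(2.990000 - 1.410000)/(2.280100 - (-4.671900)) = 2.471795; f(y_2) = -0.550227
y_3 = 2.471795 - (-0.550227)·(2.471795 - 2.990000)/(-0.550227 - (2.280100)) = 2.572537; f(y_3) = -0.042056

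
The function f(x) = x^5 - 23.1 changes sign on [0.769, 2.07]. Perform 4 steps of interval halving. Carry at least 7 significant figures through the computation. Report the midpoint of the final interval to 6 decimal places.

f(0.769000) = -22.831075, f(2.070000) = 14.905962 (opposite signs)
step 1: m = 1.419500, f(m) = -17.336624 < 0 → root in [1.419500, 2.070000]
step 2: m = 1.744750, f(m) = -6.931638 < 0 → root in [1.744750, 2.070000]
step 3: m = 1.907375, f(m) = 2.145294 > 0 → root in [1.744750, 1.907375]
step 4: m = 1.826062, f(m) = -2.796160 < 0 → root in [1.826062, 1.907375]
Midpoint of [1.826062, 1.907375] = 1.866719

1.866719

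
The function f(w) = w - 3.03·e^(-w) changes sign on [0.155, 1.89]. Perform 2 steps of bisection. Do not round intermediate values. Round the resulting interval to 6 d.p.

[1.022500, 1.456250]

f(0.155000) = -2.439938, f(1.890000) = 1.432252 (opposite signs)
step 1: m = 1.022500, f(m) = -0.067375 < 0 → root in [1.022500, 1.890000]
step 2: m = 1.456250, f(m) = 0.749930 > 0 → root in [1.022500, 1.456250]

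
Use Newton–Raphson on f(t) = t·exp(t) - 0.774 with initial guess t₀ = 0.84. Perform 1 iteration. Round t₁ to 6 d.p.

Newton update: t ← t − f(t)/f'(t).
f'(t) = (t + 1)·exp(t)
t_0 = 0.840000: f = 1.171748, f' = 4.262115 → t_1 = 0.840000 - (1.171748)/(4.262115) = 0.565078

0.565078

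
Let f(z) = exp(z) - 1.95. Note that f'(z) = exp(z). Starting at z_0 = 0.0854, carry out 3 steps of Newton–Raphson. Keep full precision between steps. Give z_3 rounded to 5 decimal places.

z_0 = 0.085400: f = -0.860847, f' = 1.089153 → z_1 = 0.085400 - (-0.860847)/(1.089153) = 0.875783
z_1 = 0.875783: f = 0.450754, f' = 2.400754 → z_2 = 0.875783 - (0.450754)/(2.400754) = 0.688028
z_2 = 0.688028: f = 0.039787, f' = 1.989787 → z_3 = 0.688028 - (0.039787)/(1.989787) = 0.668032

0.66803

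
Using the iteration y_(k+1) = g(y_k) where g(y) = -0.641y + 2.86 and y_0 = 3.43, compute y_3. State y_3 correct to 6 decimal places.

y_1 = g(3.430000) = 0.661370
y_2 = g(0.661370) = 2.436062
y_3 = g(2.436062) = 1.298484

1.298484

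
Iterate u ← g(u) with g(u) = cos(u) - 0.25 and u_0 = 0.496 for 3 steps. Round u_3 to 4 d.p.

u_1 = g(0.496000) = 0.629493
u_2 = g(0.629493) = 0.558326
u_3 = g(0.558326) = 0.598143

0.5981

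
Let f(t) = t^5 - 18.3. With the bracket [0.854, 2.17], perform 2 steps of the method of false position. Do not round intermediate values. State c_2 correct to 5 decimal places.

f(0.854000) = -17.845756, f(2.170000) = 29.817014
step 1: c = 1.346733, f(c) = -13.869963 < 0 → new bracket [1.346733, 2.170000]
step 2: c = 1.608108, f(c) = -7.545854 < 0 → new bracket [1.608108, 2.170000]

1.60811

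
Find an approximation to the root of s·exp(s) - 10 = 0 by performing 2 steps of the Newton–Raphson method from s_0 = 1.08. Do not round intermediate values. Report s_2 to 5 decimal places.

1.85584

Newton update: s ← s − f(s)/f'(s).
f'(s) = (s + 1)·exp(s)
s_0 = 1.080000: f = -6.819746, f' = 6.124933 → s_1 = 1.080000 - (-6.819746)/(6.124933) = 2.193440
s_1 = 2.193440: f = 9.666391, f' = 28.632394 → s_2 = 2.193440 - (9.666391)/(28.632394) = 1.855837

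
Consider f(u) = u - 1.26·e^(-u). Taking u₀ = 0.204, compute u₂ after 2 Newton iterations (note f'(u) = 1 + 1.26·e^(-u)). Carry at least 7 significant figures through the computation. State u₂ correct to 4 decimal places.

0.6543

u_0 = 0.204000: f = -0.823483, f' = 2.027483 → u_1 = 0.204000 - (-0.823483)/(2.027483) = 0.610160
u_1 = 0.610160: f = -0.074352, f' = 1.684512 → u_2 = 0.610160 - (-0.074352)/(1.684512) = 0.654299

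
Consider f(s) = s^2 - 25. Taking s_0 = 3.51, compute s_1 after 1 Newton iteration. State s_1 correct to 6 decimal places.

f'(s) = 2s
s_0 = 3.510000: f = -12.679900, f' = 7.020000 → s_1 = 3.510000 - (-12.679900)/(7.020000) = 5.316254

5.316254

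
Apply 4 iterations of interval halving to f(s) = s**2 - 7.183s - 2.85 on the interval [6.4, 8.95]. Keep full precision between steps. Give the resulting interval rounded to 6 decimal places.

[7.515625, 7.675000]

f(6.400000) = -7.861200, f(8.950000) = 12.964650 (opposite signs)
step 1: m = 7.675000, f(m) = 0.926100 > 0 → root in [6.400000, 7.675000]
step 2: m = 7.037500, f(m) = -3.873956 < 0 → root in [7.037500, 7.675000]
step 3: m = 7.356250, f(m) = -1.575530 < 0 → root in [7.356250, 7.675000]
step 4: m = 7.515625, f(m) = -0.350115 < 0 → root in [7.515625, 7.675000]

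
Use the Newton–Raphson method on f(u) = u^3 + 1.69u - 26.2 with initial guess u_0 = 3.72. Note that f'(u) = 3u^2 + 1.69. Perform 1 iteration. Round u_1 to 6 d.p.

Newton update: u ← u − f(u)/f'(u).
u_0 = 3.720000: f = 31.565648, f' = 43.205200 → u_1 = 3.720000 - (31.565648)/(43.205200) = 2.989402

2.989402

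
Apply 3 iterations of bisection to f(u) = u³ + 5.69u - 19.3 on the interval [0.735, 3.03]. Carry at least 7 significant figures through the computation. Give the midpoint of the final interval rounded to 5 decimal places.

f(0.735000) = -14.720785, f(3.030000) = 25.758827 (opposite signs)
step 1: m = 1.882500, f(m) = -1.917360 < 0 → root in [1.882500, 3.030000]
step 2: m = 2.456250, f(m) = 9.495022 > 0 → root in [1.882500, 2.456250]
step 3: m = 2.169375, f(m) = 3.253230 > 0 → root in [1.882500, 2.169375]
Midpoint of [1.882500, 2.169375] = 2.025937

2.02594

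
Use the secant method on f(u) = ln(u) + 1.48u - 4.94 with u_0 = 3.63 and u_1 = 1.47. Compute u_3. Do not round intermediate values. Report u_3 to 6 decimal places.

f(u_0) = 1.721633, f(u_1) = -2.379138
u_2 = 1.470000 - (-2.379138)·(1.470000 - 3.630000)/(-2.379138 - (1.721633)) = 2.723164; f(u_2) = 0.092077
u_3 = 2.723164 - (0.092077)·(2.723164 - 1.470000)/(0.092077 - (-2.379138)) = 2.676471; f(u_3) = 0.005677

2.676471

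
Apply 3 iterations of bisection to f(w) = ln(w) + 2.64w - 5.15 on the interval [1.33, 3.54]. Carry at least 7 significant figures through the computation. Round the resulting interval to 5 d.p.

[1.60625, 1.88250]

f(1.330000) = -1.353621, f(3.540000) = 5.459727 (opposite signs)
step 1: m = 2.435000, f(m) = 2.168347 > 0 → root in [1.330000, 2.435000]
step 2: m = 1.882500, f(m) = 0.452401 > 0 → root in [1.330000, 1.882500]
step 3: m = 1.606250, f(m) = -0.435598 < 0 → root in [1.606250, 1.882500]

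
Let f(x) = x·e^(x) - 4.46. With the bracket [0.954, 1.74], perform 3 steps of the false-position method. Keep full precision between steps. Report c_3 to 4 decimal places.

False-position update: c = (a·f(b) − b·f(a))/(f(b) − f(a)); replace the endpoint whose sign matches f(c).
f(0.954000) = -1.983346, f(1.740000) = 5.453378
step 1: c = 1.163623, f(c) = -0.734646 < 0 → new bracket [1.163623, 1.740000]
step 2: c = 1.232051, f(c) = -0.236216 < 0 → new bracket [1.232051, 1.740000]
step 3: c = 1.253140, f(c) = -0.072358 < 0 → new bracket [1.253140, 1.740000]

1.2531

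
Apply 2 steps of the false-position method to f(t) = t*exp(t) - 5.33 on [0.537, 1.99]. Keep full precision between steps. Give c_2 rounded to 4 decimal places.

1.2213

f(0.537000) = -4.411265, f(1.990000) = 9.227912
step 1: c = 1.006938, f(c) = -2.573802 < 0 → new bracket [1.006938, 1.990000]
step 2: c = 1.221331, f(c) = -1.187611 < 0 → new bracket [1.221331, 1.990000]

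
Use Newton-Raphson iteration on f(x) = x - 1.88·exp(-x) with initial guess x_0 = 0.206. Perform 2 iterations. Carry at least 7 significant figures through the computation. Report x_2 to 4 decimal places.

0.8223

f'(x) = 1 + 1.88·exp(-x)
x_0 = 0.206000: f = -1.324006, f' = 2.530006 → x_1 = 0.206000 - (-1.324006)/(2.530006) = 0.729321
x_1 = 0.729321: f = -0.177283, f' = 1.906604 → x_2 = 0.729321 - (-0.177283)/(1.906604) = 0.822305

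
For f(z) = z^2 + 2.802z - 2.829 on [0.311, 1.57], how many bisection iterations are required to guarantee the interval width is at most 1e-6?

21

Initial width b − a = 1.57 − 0.311 = 1.259000.
After n steps the width is (b−a)/2^n; need (b−a)/2^n ≤ 1e-6.
So n ≥ log₂(1.259000/1e-6) = log₂(1259000.0000) ≈ 20.2638.
Hence n = 21.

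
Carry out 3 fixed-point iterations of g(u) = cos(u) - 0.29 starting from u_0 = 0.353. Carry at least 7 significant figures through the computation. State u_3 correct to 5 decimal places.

u_1 = g(0.353000) = 0.648340
u_2 = g(0.648340) = 0.507087
u_3 = g(0.507087) = 0.584163

0.58416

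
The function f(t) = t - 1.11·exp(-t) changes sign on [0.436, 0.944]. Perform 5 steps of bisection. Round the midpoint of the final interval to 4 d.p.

0.6027

f(0.436000) = -0.281746, f(0.944000) = 0.512134 (opposite signs)
step 1: m = 0.690000, f(m) = 0.133251 > 0 → root in [0.436000, 0.690000]
step 2: m = 0.563000, f(m) = -0.069143 < 0 → root in [0.563000, 0.690000]
step 3: m = 0.626500, f(m) = 0.033250 > 0 → root in [0.563000, 0.626500]
step 4: m = 0.594750, f(m) = -0.017638 < 0 → root in [0.594750, 0.626500]
step 5: m = 0.610625, f(m) = 0.007882 > 0 → root in [0.594750, 0.610625]
Midpoint of [0.594750, 0.610625] = 0.602687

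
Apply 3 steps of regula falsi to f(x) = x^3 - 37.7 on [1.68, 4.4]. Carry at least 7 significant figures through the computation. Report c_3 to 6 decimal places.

False-position update: c = (a·f(b) − b·f(a))/(f(b) − f(a)); replace the endpoint whose sign matches f(c).
f(1.680000) = -32.958368, f(4.400000) = 47.484000
step 1: c = 2.794422, f(c) = -15.878929 < 0 → new bracket [2.794422, 4.400000]
step 2: c = 3.196785, f(c) = -5.030680 < 0 → new bracket [3.196785, 4.400000]
step 3: c = 3.312047, f(c) = -1.367973 < 0 → new bracket [3.312047, 4.400000]

3.312047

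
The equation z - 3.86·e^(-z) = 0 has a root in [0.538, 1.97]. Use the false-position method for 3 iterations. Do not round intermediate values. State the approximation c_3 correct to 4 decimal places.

f(0.538000) = -1.715912, f(1.970000) = 1.431697
step 1: c = 1.318652, f(c) = 0.286118 > 0 → new bracket [0.538000, 1.318652]
step 2: c = 1.207086, f(c) = 0.052685 > 0 → new bracket [0.538000, 1.207086]
step 3: c = 1.187154, f(c) = 0.009514 > 0 → new bracket [0.538000, 1.187154]

1.1872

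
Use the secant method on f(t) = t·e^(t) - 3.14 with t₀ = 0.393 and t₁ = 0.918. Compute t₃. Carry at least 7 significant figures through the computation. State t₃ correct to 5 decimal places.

1.06152

Secant update: t_(k+1) = t_k − f(t_k)·(t_k − t_(k-1))/(f(t_k) − f(t_(k-1))).
f(t_0) = -2.557803, f(t_1) = -0.841074
t_2 = 0.918000 - (-0.841074)·(0.918000 - 0.393000)/(-0.841074 - (-2.557803)) = 1.175212; f(t_2) = 0.666314
t_3 = 1.175212 - (0.666314)·(1.175212 - 0.918000)/(0.666314 - (-0.841074)) = 1.061516; f(t_3) = -0.071421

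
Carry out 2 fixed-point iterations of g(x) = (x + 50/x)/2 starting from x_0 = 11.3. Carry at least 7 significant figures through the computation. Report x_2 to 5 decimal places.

7.11089

x_1 = g(11.300000) = 7.862389
x_2 = g(7.862389) = 7.110890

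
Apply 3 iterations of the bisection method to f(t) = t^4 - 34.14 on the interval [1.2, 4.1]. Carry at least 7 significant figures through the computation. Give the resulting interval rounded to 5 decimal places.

f(1.200000) = -32.066400, f(4.100000) = 248.436100 (opposite signs)
step 1: m = 2.650000, f(m) = 15.175506 > 0 → root in [1.200000, 2.650000]
step 2: m = 1.925000, f(m) = -20.408343 < 0 → root in [1.925000, 2.650000]
step 3: m = 2.287500, f(m) = -6.759309 < 0 → root in [2.287500, 2.650000]

[2.28750, 2.65000]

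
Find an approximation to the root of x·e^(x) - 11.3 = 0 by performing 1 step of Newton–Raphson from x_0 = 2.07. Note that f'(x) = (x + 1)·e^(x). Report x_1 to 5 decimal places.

1.86020

x_0 = 2.070000: f = 5.104384, f' = 24.329207 → x_1 = 2.070000 - (5.104384)/(24.329207) = 1.860195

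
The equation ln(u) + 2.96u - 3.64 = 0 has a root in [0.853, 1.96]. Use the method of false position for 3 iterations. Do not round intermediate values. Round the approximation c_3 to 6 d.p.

1.175220

f(0.853000) = -1.274116, f(1.960000) = 2.834544
step 1: c = 1.196286, f(c) = 0.080229 > 0 → new bracket [0.853000, 1.196286]
step 2: c = 1.175951, f(c) = 0.002890 > 0 → new bracket [0.853000, 1.175951]
step 3: c = 1.175220, f(c) = 0.000105 > 0 → new bracket [0.853000, 1.175220]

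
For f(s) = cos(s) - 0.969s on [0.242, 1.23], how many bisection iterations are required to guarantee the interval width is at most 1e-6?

Initial width b − a = 1.23 − 0.242 = 0.988000.
After n steps the width is (b−a)/2^n; need (b−a)/2^n ≤ 1e-6.
So n ≥ log₂(0.988000/1e-6) = log₂(988000.0000) ≈ 19.9142.
Hence n = 20.

20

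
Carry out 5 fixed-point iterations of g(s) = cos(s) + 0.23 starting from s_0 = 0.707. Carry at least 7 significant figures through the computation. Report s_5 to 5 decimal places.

0.91357

s_1 = g(0.707000) = 0.990314
s_2 = g(0.990314) = 0.778427
s_3 = g(0.778427) = 0.942019
s_4 = g(0.942019) = 0.818157
s_5 = g(0.818157) = 0.913568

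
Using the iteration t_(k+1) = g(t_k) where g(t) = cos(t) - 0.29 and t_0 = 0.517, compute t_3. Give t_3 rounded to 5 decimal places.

0.56417

t_1 = g(0.517000) = 0.579306
t_2 = g(0.579306) = 0.546843
t_3 = g(0.546843) = 0.564170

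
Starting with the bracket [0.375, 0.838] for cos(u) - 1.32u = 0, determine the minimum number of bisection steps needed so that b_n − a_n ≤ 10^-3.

9

Initial width b − a = 0.838 − 0.375 = 0.463000.
After n steps the width is (b−a)/2^n; need (b−a)/2^n ≤ 10^-3.
So n ≥ log₂(0.463000/10^-3) = log₂(463.0000) ≈ 8.8549.
Hence n = 9.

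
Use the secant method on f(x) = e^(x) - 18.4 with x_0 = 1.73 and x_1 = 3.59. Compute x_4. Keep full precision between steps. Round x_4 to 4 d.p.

f(x_0) = -12.759346, f(x_1) = 17.834076
x_2 = 3.590000 - (17.834076)·(3.590000 - 1.730000)/(17.834076 - (-12.759346)) = 2.505735; f(x_2) = -6.147441
x_3 = 2.505735 - (-6.147441)·(2.505735 - 3.590000)/(-6.147441 - (17.834076)) = 2.783676; f(x_3) = -2.221613
x_4 = 2.783676 - (-2.221613)·(2.783676 - 2.505735)/(-2.221613 - (-6.147441)) = 2.940962; f(x_4) = 0.534058

2.9410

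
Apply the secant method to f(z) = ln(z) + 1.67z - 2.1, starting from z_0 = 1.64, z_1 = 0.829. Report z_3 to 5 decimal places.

Secant update: z_(k+1) = z_k − f(z_k)·(z_k − z_(k-1))/(f(z_k) − f(z_(k-1))).
f(z_0) = 1.133496, f(z_1) = -0.903105
z_2 = 0.829000 - (-0.903105)·(0.829000 - 1.640000)/(-0.903105 - (1.133496)) = 1.188628; f(z_2) = 0.057808
z_3 = 1.188628 - (0.057808)·(1.188628 - 0.829000)/(0.057808 - (-0.903105)) = 1.166993; f(z_3) = 0.003308

1.16699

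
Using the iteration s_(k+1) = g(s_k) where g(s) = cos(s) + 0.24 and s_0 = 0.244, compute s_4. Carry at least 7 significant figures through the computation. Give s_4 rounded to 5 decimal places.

s_1 = g(0.244000) = 1.210379
s_2 = g(1.210379) = 0.592664
s_3 = g(0.592664) = 1.069455
s_4 = g(1.069455) = 0.720602

0.72060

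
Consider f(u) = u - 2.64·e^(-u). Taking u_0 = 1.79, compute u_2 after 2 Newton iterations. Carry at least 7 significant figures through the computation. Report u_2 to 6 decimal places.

f'(u) = 1 + 2.64·e^(-u)
u_0 = 1.790000: f = 1.349225, f' = 1.440775 → u_1 = 1.790000 - (1.349225)/(1.440775) = 0.853542
u_1 = 0.853542: f = -0.270844, f' = 2.124386 → u_2 = 0.853542 - (-0.270844)/(2.124386) = 0.981035

0.981035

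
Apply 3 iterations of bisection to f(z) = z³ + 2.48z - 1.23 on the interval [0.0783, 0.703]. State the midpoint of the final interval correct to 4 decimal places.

0.4297

f(0.078300) = -1.035336, f(0.703000) = 0.860869 (opposite signs)
step 1: m = 0.390650, f(m) = -0.201572 < 0 → root in [0.390650, 0.703000]
step 2: m = 0.546825, f(m) = 0.289636 > 0 → root in [0.390650, 0.546825]
step 3: m = 0.468738, f(m) = 0.035458 > 0 → root in [0.390650, 0.468738]
Midpoint of [0.390650, 0.468738] = 0.429694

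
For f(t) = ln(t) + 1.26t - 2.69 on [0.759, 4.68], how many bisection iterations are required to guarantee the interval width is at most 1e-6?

22

Initial width b − a = 4.68 − 0.759 = 3.921000.
After n steps the width is (b−a)/2^n; need (b−a)/2^n ≤ 1e-6.
So n ≥ log₂(3.921000/1e-6) = log₂(3921000.0000) ≈ 21.9028.
Hence n = 22.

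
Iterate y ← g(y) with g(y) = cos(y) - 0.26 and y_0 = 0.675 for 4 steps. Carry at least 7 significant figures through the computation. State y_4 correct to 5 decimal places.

y_1 = g(0.675000) = 0.520707
y_2 = g(0.520707) = 0.607468
y_3 = g(0.607468) = 0.561096
y_4 = g(0.561096) = 0.586672

0.58667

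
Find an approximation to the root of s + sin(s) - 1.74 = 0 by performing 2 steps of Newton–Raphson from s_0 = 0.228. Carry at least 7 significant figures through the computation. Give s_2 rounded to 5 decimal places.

f'(s) = 1 + cos(s)
s_0 = 0.228000: f = -1.285970, f' = 1.974120 → s_1 = 0.228000 - (-1.285970)/(1.974120) = 0.879414
s_1 = 0.879414: f = -0.090220, f' = 1.637602 → s_2 = 0.879414 - (-0.090220)/(1.637602) = 0.934507

0.93451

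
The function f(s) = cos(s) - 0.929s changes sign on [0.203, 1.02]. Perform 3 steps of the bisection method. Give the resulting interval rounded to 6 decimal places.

[0.713625, 0.815750]

f(0.203000) = 0.790879, f(1.020000) = -0.424214 (opposite signs)
step 1: m = 0.611500, f(m) = 0.250704 > 0 → root in [0.611500, 1.020000]
step 2: m = 0.815750, f(m) = -0.072509 < 0 → root in [0.611500, 0.815750]
step 3: m = 0.713625, f(m) = 0.093036 > 0 → root in [0.713625, 0.815750]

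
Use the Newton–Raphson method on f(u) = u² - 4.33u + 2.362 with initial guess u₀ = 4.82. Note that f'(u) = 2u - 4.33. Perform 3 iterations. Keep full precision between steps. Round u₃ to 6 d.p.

Newton update: u ← u − f(u)/f'(u).
u_0 = 4.820000: f = 4.723800, f' = 5.310000 → u_1 = 4.820000 - (4.723800)/(5.310000) = 3.930395
u_1 = 3.930395: f = 0.791396, f' = 3.530791 → u_2 = 3.930395 - (0.791396)/(3.530791) = 3.706254
u_2 = 3.706254: f = 0.050239, f' = 3.082508 → u_3 = 3.706254 - (0.050239)/(3.082508) = 3.689956

3.689956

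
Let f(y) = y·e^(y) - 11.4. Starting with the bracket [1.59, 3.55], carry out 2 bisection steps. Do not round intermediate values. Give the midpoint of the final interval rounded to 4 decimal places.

1.8350

f(1.590000) = -3.603039, f(3.550000) = 112.187277 (opposite signs)
step 1: m = 2.570000, f(m) = 22.179169 > 0 → root in [1.590000, 2.570000]
step 2: m = 2.080000, f(m) = 5.249295 > 0 → root in [1.590000, 2.080000]
Midpoint of [1.590000, 2.080000] = 1.835000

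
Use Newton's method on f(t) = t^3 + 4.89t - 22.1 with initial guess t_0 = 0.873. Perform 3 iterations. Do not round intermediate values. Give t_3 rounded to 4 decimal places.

2.2549

Newton update: t ← t − f(t)/f'(t).
f'(t) = 3t^2 + 4.89
t_0 = 0.873000: f = -17.165691, f' = 7.176387 → t_1 = 0.873000 - (-17.165691)/(7.176387) = 3.264968
t_1 = 3.264968: f = 28.670322, f' = 36.870057 → t_2 = 3.264968 - (28.670322)/(36.870057) = 2.487364
t_2 = 2.487364: f = 5.452480, f' = 23.450939 → t_3 = 2.487364 - (5.452480)/(23.450939) = 2.254858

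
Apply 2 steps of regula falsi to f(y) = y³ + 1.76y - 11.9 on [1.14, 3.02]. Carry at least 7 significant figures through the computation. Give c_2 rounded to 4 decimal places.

f(1.140000) = -8.412056, f(3.020000) = 20.958808
step 1: c = 1.678447, f(c) = -4.217435 < 0 → new bracket [1.678447, 3.020000]
step 2: c = 1.903180, f(c) = -1.656912 < 0 → new bracket [1.903180, 3.020000]

1.9032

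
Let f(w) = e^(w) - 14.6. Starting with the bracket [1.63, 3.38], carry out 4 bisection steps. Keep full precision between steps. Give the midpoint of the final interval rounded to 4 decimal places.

2.6691

f(1.630000) = -9.496125, f(3.380000) = 14.770771 (opposite signs)
step 1: m = 2.505000, f(m) = -2.356441 < 0 → root in [2.505000, 3.380000]
step 2: m = 2.942500, f(m) = 4.363195 > 0 → root in [2.505000, 2.942500]
step 3: m = 2.723750, f(m) = 0.637355 > 0 → root in [2.505000, 2.723750]
step 4: m = 2.614375, f(m) = -0.941323 < 0 → root in [2.614375, 2.723750]
Midpoint of [2.614375, 2.723750] = 2.669062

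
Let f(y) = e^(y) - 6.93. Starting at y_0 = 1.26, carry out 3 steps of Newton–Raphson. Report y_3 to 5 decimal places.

1.93658

f'(y) = e^(y)
y_0 = 1.260000: f = -3.404579, f' = 3.525421 → y_1 = 1.260000 - (-3.404579)/(3.525421) = 2.225722
y_1 = 2.225722: f = 2.330170, f' = 9.260170 → y_2 = 2.225722 - (2.330170)/(9.260170) = 1.974089
y_2 = 1.974089: f = 0.270056, f' = 7.200056 → y_3 = 1.974089 - (0.270056)/(7.200056) = 1.936581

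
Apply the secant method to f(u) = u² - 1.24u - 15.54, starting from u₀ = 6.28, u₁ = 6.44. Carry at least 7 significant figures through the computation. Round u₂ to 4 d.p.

f(u_0) = 16.111200, f(u_1) = 17.948000
u_2 = 6.440000 - (17.948000)·(6.440000 - 6.280000)/(17.948000 - (16.111200)) = 4.876585; f(u_2) = 2.194119

4.8766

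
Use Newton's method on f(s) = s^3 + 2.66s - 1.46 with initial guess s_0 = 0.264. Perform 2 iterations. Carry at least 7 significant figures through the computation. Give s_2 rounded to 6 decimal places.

Newton update: s ← s − f(s)/f'(s).
f'(s) = 3s^2 + 2.66
s_0 = 0.264000: f = -0.739360, f' = 2.869088 → s_1 = 0.264000 - (-0.739360)/(2.869088) = 0.521699
s_1 = 0.521699: f = 0.069709, f' = 3.476509 → s_2 = 0.521699 - (0.069709)/(3.476509) = 0.501647

0.501647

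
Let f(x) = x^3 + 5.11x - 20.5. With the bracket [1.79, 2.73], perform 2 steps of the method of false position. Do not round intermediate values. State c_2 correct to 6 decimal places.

2.115282

False-position update: c = (a·f(b) − b·f(a))/(f(b) − f(a)); replace the endpoint whose sign matches f(c).
f(1.790000) = -5.617761, f(2.730000) = 13.796717
step 1: c = 2.061998, f(c) = -1.195917 < 0 → new bracket [2.061998, 2.730000]
step 2: c = 2.115282, f(c) = -0.226247 < 0 → new bracket [2.115282, 2.730000]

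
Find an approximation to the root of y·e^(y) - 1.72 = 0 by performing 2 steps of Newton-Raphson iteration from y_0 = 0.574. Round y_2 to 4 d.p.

0.7860

Newton update: y ← y − f(y)/f'(y).
f'(y) = (y + 1)·e^(y)
y_0 = 0.574000: f = -0.700947, f' = 2.794408 → y_1 = 0.574000 - (-0.700947)/(2.794408) = 0.824839
y_1 = 0.824839: f = 0.161882, f' = 4.163395 → y_2 = 0.824839 - (0.161882)/(4.163395) = 0.785957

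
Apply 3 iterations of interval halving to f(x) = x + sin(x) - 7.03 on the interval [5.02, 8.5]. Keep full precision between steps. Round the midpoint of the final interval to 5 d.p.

6.54250

f(5.020000) = -2.963060, f(8.500000) = 2.268487 (opposite signs)
step 1: m = 6.760000, f(m) = 0.188951 > 0 → root in [5.020000, 6.760000]
step 2: m = 5.890000, f(m) = -1.523133 < 0 → root in [5.890000, 6.760000]
step 3: m = 6.325000, f(m) = -0.663197 < 0 → root in [6.325000, 6.760000]
Midpoint of [6.325000, 6.760000] = 6.542500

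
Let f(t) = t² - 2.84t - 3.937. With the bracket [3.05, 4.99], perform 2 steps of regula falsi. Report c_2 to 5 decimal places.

f(3.050000) = -3.296500, f(4.990000) = 6.791500
step 1: c = 3.683942, f(c) = -0.827965 < 0 → new bracket [3.683942, 4.990000]
step 2: c = 3.825864, f(c) = -0.165217 < 0 → new bracket [3.825864, 4.990000]

3.82586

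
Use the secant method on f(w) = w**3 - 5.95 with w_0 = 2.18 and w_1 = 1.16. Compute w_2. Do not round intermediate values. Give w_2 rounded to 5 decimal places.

f(w_0) = 4.410232, f(w_1) = -4.389104
w_2 = 1.160000 - (-4.389104)·(1.160000 - 2.180000)/(-4.389104 - (4.410232)) = 1.668775; f(w_2) = -1.302775

1.66878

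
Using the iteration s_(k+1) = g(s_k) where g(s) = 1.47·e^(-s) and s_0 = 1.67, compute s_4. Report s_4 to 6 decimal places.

0.907608

s_1 = g(1.670000) = 0.276723
s_2 = g(0.276723) = 1.114649
s_3 = g(1.114649) = 0.482205
s_4 = g(0.482205) = 0.907608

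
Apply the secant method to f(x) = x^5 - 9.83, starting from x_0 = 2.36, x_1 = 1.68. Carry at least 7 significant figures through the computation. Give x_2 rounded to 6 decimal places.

1.639618

f(x_0) = 63.378248, f(x_1) = 3.552782
x_2 = 1.680000 - (3.552782)·(1.680000 - 2.360000)/(3.552782 - (63.378248)) = 1.639618; f(x_2) = 2.019853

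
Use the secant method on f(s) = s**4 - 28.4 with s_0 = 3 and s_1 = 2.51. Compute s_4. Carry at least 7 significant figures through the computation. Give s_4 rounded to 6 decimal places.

2.308842

f(s_0) = 52.600000, f(s_1) = 11.291260
s_2 = 2.510000 - (11.291260)·(2.510000 - 3.000000)/(11.291260 - (52.600000)) = 2.376064; f(s_2) = 3.473717
s_3 = 2.376064 - (3.473717)·(2.376064 - 2.510000)/(3.473717 - (11.291260)) = 2.316550; f(s_3) = 0.398292
s_4 = 2.316550 - (0.398292)·(2.316550 - 2.376064)/(0.398292 - (3.473717)) = 2.308842; f(s_4) = 0.016933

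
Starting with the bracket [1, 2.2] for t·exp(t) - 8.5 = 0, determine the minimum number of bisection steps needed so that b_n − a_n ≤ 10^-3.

Initial width b − a = 2.2 − 1 = 1.200000.
After n steps the width is (b−a)/2^n; need (b−a)/2^n ≤ 10^-3.
So n ≥ log₂(1.200000/10^-3) = log₂(1200.0000) ≈ 10.2288.
Hence n = 11.

11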